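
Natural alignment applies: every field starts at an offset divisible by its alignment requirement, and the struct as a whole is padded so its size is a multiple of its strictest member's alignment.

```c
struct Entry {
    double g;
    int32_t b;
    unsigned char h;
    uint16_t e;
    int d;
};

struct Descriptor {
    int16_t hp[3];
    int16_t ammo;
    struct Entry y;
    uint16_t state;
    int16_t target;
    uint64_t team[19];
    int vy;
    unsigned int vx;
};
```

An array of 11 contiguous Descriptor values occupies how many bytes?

2200

Entry: g at 0 (size 8, align 8) → ends 8; b at 8 (size 4, align 4) → ends 12; h at 12 (size 1, align 1) → ends 13; pad 1 to align 2 for e; e at 14 (size 2, align 2) → ends 16; d at 16 (size 4, align 4) → ends 20; tail pad 4 to reach multiple of 8; total 24 bytes, alignment 8
hp at 0 (size 6, align 2) → ends 6
ammo at 6 (size 2, align 2) → ends 8
y at 8 (size 24, align 8) → ends 32
state at 32 (size 2, align 2) → ends 34
target at 34 (size 2, align 2) → ends 36
pad 4 to align 8 for team
team at 40 (size 152, align 8) → ends 192
vy at 192 (size 4, align 4) → ends 196
vx at 196 (size 4, align 4) → ends 200
total 200 bytes, alignment 8
array of 11: 11 × 200 = 2200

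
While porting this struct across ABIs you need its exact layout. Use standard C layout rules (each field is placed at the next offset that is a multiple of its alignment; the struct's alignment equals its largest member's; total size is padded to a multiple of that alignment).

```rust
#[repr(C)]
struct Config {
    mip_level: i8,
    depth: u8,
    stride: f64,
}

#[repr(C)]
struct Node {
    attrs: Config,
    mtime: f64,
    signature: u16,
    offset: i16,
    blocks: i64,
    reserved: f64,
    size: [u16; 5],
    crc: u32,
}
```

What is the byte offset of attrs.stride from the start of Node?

8

Config: mip_level at 0 (size 1, align 1) → ends 1; depth at 1 (size 1, align 1) → ends 2; pad 6 to align 8 for stride; stride at 8 (size 8, align 8) → ends 16; total 16 bytes, alignment 8
attrs at 0 (size 16, align 8) → ends 16
within Config: stride at 8
0 + 8 = 8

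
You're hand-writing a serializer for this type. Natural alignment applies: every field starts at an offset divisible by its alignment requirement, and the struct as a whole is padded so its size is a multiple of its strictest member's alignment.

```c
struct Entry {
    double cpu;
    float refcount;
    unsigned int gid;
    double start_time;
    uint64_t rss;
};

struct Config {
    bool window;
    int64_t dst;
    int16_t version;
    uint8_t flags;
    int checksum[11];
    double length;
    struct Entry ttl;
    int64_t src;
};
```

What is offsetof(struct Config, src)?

104

Entry: @0: cpu [8B, align 8] → 8; @8: refcount [4B, align 4] → 12; @12: gid [4B, align 4] → 16; @16: start_time [8B, align 8] → 24; @24: rss [8B, align 8] → 32; size 32, align 8
@0: window [1B, align 1] → 1
+7 pad (align 8)
@8: dst [8B, align 8] → 16
@16: version [2B, align 2] → 18
@18: flags [1B, align 1] → 19
+1 pad (align 4)
@20: checksum [44B, align 4] → 64
@64: length [8B, align 8] → 72
@72: ttl [32B, align 8] → 104
@104: src [8B, align 8] → 112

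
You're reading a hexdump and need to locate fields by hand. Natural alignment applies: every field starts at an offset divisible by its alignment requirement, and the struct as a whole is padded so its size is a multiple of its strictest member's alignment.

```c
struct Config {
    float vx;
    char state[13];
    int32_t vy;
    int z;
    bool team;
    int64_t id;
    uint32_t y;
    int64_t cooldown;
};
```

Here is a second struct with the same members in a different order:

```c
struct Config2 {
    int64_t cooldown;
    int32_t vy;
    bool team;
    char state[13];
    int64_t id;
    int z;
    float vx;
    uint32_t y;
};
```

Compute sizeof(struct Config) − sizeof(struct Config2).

@0: vx [4B, align 4] → 4
@4: state [13B, align 1] → 17
+3 pad (align 4)
@20: vy [4B, align 4] → 24
@24: z [4B, align 4] → 28
@28: team [1B, align 1] → 29
+3 pad (align 8)
@32: id [8B, align 8] → 40
@40: y [4B, align 4] → 44
+4 pad (align 8)
@48: cooldown [8B, align 8] → 56
size 56, align 8
— Config2 —
@0: cooldown [8B, align 8] → 8
@8: vy [4B, align 4] → 12
@12: team [1B, align 1] → 13
@13: state [13B, align 1] → 26
+6 pad (align 8)
@32: id [8B, align 8] → 40
@40: z [4B, align 4] → 44
@44: vx [4B, align 4] → 48
@48: y [4B, align 4] → 52
+4 tail pad (align 8)
size 56, align 8
56 − 56 = 0

0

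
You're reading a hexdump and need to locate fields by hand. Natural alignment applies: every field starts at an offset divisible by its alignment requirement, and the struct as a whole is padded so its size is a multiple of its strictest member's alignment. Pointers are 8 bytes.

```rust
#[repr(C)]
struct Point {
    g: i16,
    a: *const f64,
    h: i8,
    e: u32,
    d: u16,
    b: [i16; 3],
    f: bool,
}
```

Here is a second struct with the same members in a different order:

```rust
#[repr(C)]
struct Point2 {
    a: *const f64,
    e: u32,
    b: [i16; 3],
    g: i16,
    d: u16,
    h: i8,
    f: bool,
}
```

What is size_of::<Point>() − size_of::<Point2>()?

16

g at 0 (size 2, align 2) → ends 2
pad 6 to align 8 for a
a at 8 (size 8, align 8) → ends 16
h at 16 (size 1, align 1) → ends 17
pad 3 to align 4 for e
e at 20 (size 4, align 4) → ends 24
d at 24 (size 2, align 2) → ends 26
b at 26 (size 6, align 2) → ends 32
f at 32 (size 1, align 1) → ends 33
tail pad 7 to reach multiple of 8
total 40 bytes, alignment 8
— Point2 —
a at 0 (size 8, align 8) → ends 8
e at 8 (size 4, align 4) → ends 12
b at 12 (size 6, align 2) → ends 18
g at 18 (size 2, align 2) → ends 20
d at 20 (size 2, align 2) → ends 22
h at 22 (size 1, align 1) → ends 23
f at 23 (size 1, align 1) → ends 24
total 24 bytes, alignment 8
40 − 24 = 16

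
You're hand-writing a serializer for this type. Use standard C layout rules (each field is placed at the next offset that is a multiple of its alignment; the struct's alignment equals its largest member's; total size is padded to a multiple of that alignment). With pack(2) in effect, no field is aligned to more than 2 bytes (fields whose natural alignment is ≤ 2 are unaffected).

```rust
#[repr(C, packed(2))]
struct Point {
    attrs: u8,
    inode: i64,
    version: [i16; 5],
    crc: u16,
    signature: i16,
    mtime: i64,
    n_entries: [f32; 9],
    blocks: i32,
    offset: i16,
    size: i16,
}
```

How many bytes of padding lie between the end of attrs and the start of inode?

attrs at 0 (size 1, align 1) → ends 1
pad 1 to align 2 for inode
inode at 2 (size 8, align 2) → ends 10

1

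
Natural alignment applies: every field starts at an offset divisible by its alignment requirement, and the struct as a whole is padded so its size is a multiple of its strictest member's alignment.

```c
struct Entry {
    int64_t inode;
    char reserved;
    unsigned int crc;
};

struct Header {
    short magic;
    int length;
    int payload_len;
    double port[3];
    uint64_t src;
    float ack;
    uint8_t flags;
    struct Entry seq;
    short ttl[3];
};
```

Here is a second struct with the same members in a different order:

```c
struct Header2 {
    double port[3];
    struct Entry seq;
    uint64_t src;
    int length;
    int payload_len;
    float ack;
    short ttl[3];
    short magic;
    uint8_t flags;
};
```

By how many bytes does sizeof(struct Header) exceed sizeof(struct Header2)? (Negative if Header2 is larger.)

Entry: @0: inode [8B, align 8] → 8; @8: reserved [1B, align 1] → 9; +3 pad (align 4); @12: crc [4B, align 4] → 16; size 16, align 8
@0: magic [2B, align 2] → 2
+2 pad (align 4)
@4: length [4B, align 4] → 8
@8: payload_len [4B, align 4] → 12
+4 pad (align 8)
@16: port [24B, align 8] → 40
@40: src [8B, align 8] → 48
@48: ack [4B, align 4] → 52
@52: flags [1B, align 1] → 53
+3 pad (align 8)
@56: seq [16B, align 8] → 72
@72: ttl [6B, align 2] → 78
+2 tail pad (align 8)
size 80, align 8
— Header2 —
@0: port [24B, align 8] → 24
@24: seq [16B, align 8] → 40
@40: src [8B, align 8] → 48
@48: length [4B, align 4] → 52
@52: payload_len [4B, align 4] → 56
@56: ack [4B, align 4] → 60
@60: ttl [6B, align 2] → 66
@66: magic [2B, align 2] → 68
@68: flags [1B, align 1] → 69
+3 tail pad (align 8)
size 72, align 8
80 − 72 = 8

8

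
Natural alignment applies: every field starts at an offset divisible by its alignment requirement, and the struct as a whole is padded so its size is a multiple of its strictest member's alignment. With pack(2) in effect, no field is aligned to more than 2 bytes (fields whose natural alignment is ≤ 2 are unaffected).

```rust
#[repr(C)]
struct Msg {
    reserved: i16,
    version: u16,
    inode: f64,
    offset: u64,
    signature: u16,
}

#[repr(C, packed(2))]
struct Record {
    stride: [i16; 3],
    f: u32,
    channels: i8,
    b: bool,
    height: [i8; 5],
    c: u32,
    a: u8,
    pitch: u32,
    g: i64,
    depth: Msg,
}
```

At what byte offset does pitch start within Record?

Msg: reserved at 0 (size 2, align 2) → ends 2; version at 2 (size 2, align 2) → ends 4; pad 4 to align 8 for inode; inode at 8 (size 8, align 8) → ends 16; offset at 16 (size 8, align 8) → ends 24; signature at 24 (size 2, align 2) → ends 26; tail pad 6 to reach multiple of 8; total 32 bytes, alignment 8
stride at 0 (size 6, align 2) → ends 6
f at 6 (size 4, align 2) → ends 10
channels at 10 (size 1, align 1) → ends 11
b at 11 (size 1, align 1) → ends 12
height at 12 (size 5, align 1) → ends 17
pad 1 to align 2 for c
c at 18 (size 4, align 2) → ends 22
a at 22 (size 1, align 1) → ends 23
pad 1 to align 2 for pitch
pitch at 24 (size 4, align 2) → ends 28

24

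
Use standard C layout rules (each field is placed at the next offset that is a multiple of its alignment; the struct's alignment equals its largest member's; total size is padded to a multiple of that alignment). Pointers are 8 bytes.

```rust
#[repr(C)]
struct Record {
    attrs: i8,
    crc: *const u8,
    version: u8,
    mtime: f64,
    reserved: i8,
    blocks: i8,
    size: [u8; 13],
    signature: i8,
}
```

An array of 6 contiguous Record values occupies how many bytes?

288

0..1  attrs  (1B, 1-aligned)
1..8  -- padding (7B)
8..16  crc  (8B, 8-aligned)
16..17  version  (1B, 1-aligned)
17..24  -- padding (7B)
24..32  mtime  (8B, 8-aligned)
32..33  reserved  (1B, 1-aligned)
33..34  blocks  (1B, 1-aligned)
34..47  size  (13B, 1-aligned)
47..48  signature  (1B, 1-aligned)
sizeof = 48, alignof = 8
array of 6: 6 × 48 = 288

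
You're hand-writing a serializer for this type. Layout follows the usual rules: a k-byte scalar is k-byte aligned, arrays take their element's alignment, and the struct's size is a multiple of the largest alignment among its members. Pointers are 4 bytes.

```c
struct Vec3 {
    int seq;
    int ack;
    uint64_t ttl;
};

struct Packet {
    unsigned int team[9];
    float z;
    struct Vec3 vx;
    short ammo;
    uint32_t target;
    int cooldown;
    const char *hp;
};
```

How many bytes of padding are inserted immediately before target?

2

Vec3: seq at 0 (size 4, align 4) → ends 4; ack at 4 (size 4, align 4) → ends 8; ttl at 8 (size 8, align 8) → ends 16; total 16 bytes, alignment 8
team at 0 (size 36, align 4) → ends 36
z at 36 (size 4, align 4) → ends 40
vx at 40 (size 16, align 8) → ends 56
ammo at 56 (size 2, align 2) → ends 58
pad 2 to align 4 for target
target at 60 (size 4, align 4) → ends 64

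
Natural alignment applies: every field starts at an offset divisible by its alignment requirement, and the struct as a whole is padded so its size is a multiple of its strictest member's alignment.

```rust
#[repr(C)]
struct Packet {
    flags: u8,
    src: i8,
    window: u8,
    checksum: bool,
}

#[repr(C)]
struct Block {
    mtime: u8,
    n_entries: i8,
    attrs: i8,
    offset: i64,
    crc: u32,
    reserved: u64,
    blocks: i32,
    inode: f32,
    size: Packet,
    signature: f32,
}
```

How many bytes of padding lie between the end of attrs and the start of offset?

5

Packet: flags at 0 (size 1, align 1) → ends 1; src at 1 (size 1, align 1) → ends 2; window at 2 (size 1, align 1) → ends 3; checksum at 3 (size 1, align 1) → ends 4; total 4 bytes, alignment 1
mtime at 0 (size 1, align 1) → ends 1
n_entries at 1 (size 1, align 1) → ends 2
attrs at 2 (size 1, align 1) → ends 3
pad 5 to align 8 for offset
offset at 8 (size 8, align 8) → ends 16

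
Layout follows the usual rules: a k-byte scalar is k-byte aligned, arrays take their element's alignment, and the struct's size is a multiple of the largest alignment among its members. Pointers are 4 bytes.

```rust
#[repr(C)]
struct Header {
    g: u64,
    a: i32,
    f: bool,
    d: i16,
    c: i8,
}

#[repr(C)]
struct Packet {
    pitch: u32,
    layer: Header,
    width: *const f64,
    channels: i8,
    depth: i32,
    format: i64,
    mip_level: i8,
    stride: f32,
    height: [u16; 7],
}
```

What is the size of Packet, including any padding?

Header: @0: g [8B, align 8] → 8; @8: a [4B, align 4] → 12; @12: f [1B, align 1] → 13; +1 pad (align 2); @14: d [2B, align 2] → 16; @16: c [1B, align 1] → 17; +7 tail pad (align 8); size 24, align 8
@0: pitch [4B, align 4] → 4
+4 pad (align 8)
@8: layer [24B, align 8] → 32
@32: width [4B, align 4] → 36
@36: channels [1B, align 1] → 37
+3 pad (align 4)
@40: depth [4B, align 4] → 44
+4 pad (align 8)
@48: format [8B, align 8] → 56
@56: mip_level [1B, align 1] → 57
+3 pad (align 4)
@60: stride [4B, align 4] → 64
@64: height [14B, align 2] → 78
+2 tail pad (align 8)
size 80, align 8

80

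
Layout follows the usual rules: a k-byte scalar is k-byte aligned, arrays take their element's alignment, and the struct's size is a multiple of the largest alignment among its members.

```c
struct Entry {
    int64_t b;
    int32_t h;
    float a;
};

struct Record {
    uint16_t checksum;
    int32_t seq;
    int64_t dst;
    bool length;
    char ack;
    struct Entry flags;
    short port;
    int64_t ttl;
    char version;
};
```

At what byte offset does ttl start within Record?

48

Entry: b at 0 (size 8, align 8) → ends 8; h at 8 (size 4, align 4) → ends 12; a at 12 (size 4, align 4) → ends 16; total 16 bytes, alignment 8
checksum at 0 (size 2, align 2) → ends 2
pad 2 to align 4 for seq
seq at 4 (size 4, align 4) → ends 8
dst at 8 (size 8, align 8) → ends 16
length at 16 (size 1, align 1) → ends 17
ack at 17 (size 1, align 1) → ends 18
pad 6 to align 8 for flags
flags at 24 (size 16, align 8) → ends 40
port at 40 (size 2, align 2) → ends 42
pad 6 to align 8 for ttl
ttl at 48 (size 8, align 8) → ends 56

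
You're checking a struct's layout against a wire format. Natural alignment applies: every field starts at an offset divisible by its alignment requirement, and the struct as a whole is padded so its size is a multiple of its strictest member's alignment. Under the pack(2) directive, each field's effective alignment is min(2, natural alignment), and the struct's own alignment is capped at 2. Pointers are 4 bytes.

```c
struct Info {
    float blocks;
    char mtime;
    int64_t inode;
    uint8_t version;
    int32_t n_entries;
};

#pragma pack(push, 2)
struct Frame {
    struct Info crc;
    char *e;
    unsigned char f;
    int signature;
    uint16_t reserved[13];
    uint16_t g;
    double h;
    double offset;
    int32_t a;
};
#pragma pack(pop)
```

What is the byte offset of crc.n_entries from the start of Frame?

Info: blocks at 0 (size 4, align 4) → ends 4; mtime at 4 (size 1, align 1) → ends 5; pad 3 to align 8 for inode; inode at 8 (size 8, align 8) → ends 16; version at 16 (size 1, align 1) → ends 17; pad 3 to align 4 for n_entries; n_entries at 20 (size 4, align 4) → ends 24; total 24 bytes, alignment 8
crc at 0 (size 24, align 2) → ends 24
within Info: n_entries at 20
0 + 20 = 20

20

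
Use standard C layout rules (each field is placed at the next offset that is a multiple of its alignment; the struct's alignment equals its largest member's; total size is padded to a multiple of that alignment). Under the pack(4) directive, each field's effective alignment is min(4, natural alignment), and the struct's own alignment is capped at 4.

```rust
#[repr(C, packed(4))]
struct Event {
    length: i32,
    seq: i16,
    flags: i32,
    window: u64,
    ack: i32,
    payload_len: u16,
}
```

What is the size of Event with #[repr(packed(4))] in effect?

length at 0 (size 4, align 4) → ends 4
seq at 4 (size 2, align 2) → ends 6
pad 2 to align 4 for flags
flags at 8 (size 4, align 4) → ends 12
window at 12 (size 8, align 4) → ends 20
ack at 20 (size 4, align 4) → ends 24
payload_len at 24 (size 2, align 2) → ends 26
tail pad 2 to reach multiple of 4
total 28 bytes, alignment 4

28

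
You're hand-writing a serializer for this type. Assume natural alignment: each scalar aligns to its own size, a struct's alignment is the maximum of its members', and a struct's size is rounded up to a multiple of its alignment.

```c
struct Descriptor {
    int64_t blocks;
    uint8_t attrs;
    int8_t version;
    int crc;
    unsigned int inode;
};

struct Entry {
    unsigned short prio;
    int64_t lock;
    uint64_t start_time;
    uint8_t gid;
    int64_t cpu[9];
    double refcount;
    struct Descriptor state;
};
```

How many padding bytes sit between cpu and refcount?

0

Descriptor: blocks at 0 (size 8, align 8) → ends 8; attrs at 8 (size 1, align 1) → ends 9; version at 9 (size 1, align 1) → ends 10; pad 2 to align 4 for crc; crc at 12 (size 4, align 4) → ends 16; inode at 16 (size 4, align 4) → ends 20; tail pad 4 to reach multiple of 8; total 24 bytes, alignment 8
prio at 0 (size 2, align 2) → ends 2
pad 6 to align 8 for lock
lock at 8 (size 8, align 8) → ends 16
start_time at 16 (size 8, align 8) → ends 24
gid at 24 (size 1, align 1) → ends 25
pad 7 to align 8 for cpu
cpu at 32 (size 72, align 8) → ends 104
refcount at 104 (size 8, align 8) → ends 112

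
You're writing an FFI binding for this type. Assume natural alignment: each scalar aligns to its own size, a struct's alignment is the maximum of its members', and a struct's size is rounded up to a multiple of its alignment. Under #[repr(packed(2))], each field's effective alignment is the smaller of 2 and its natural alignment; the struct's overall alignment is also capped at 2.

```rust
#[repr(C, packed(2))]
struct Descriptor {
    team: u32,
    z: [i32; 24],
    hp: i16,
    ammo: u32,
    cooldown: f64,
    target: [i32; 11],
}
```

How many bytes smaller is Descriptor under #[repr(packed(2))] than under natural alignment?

natural layout:
  @0: team [4B, align 4] → 4
  @4: z [96B, align 4] → 100
  @100: hp [2B, align 2] → 102
  +2 pad (align 4)
  @104: ammo [4B, align 4] → 108
  +4 pad (align 8)
  @112: cooldown [8B, align 8] → 120
  @120: target [44B, align 4] → 164
  +4 tail pad (align 8)
  size 168, align 8
packed(2) layout:
  @0: team [4B, align 2] → 4
  @4: z [96B, align 2] → 100
  @100: hp [2B, align 2] → 102
  @102: ammo [4B, align 2] → 106
  @106: cooldown [8B, align 2] → 114
  @114: target [44B, align 2] → 158
  size 158, align 2
168 − 158 = 10

10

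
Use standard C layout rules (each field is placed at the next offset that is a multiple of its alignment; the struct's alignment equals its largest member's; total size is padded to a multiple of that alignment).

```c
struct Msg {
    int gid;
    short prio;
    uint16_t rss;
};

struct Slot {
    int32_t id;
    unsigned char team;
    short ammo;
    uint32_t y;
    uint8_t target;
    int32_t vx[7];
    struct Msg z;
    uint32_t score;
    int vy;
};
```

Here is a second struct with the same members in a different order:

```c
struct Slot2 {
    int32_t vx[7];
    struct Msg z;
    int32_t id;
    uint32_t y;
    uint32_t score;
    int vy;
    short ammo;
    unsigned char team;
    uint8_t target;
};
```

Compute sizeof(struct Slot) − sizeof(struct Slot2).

4

Msg: 0..4  gid  (4B, 4-aligned); 4..6  prio  (2B, 2-aligned); 6..8  rss  (2B, 2-aligned); sizeof = 8, alignof = 4
0..4  id  (4B, 4-aligned)
4..5  team  (1B, 1-aligned)
5..6  -- padding (1B)
6..8  ammo  (2B, 2-aligned)
8..12  y  (4B, 4-aligned)
12..13  target  (1B, 1-aligned)
13..16  -- padding (3B)
16..44  vx  (28B, 4-aligned)
44..52  z  (8B, 4-aligned)
52..56  score  (4B, 4-aligned)
56..60  vy  (4B, 4-aligned)
sizeof = 60, alignof = 4
— Slot2 —
0..28  vx  (28B, 4-aligned)
28..36  z  (8B, 4-aligned)
36..40  id  (4B, 4-aligned)
40..44  y  (4B, 4-aligned)
44..48  score  (4B, 4-aligned)
48..52  vy  (4B, 4-aligned)
52..54  ammo  (2B, 2-aligned)
54..55  team  (1B, 1-aligned)
55..56  target  (1B, 1-aligned)
sizeof = 56, alignof = 4
60 − 56 = 4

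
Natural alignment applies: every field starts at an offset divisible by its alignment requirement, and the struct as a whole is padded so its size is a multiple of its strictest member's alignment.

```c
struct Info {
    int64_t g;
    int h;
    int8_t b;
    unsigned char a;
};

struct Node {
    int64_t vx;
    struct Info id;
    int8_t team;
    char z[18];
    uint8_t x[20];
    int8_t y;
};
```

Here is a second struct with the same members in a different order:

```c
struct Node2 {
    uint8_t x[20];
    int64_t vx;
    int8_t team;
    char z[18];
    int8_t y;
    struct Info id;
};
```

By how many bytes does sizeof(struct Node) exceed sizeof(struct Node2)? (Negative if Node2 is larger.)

-8

Info: 0..8  g  (8B, 8-aligned); 8..12  h  (4B, 4-aligned); 12..13  b  (1B, 1-aligned); 13..14  a  (1B, 1-aligned); 14..16  -- tail padding (2B); sizeof = 16, alignof = 8
0..8  vx  (8B, 8-aligned)
8..24  id  (16B, 8-aligned)
24..25  team  (1B, 1-aligned)
25..43  z  (18B, 1-aligned)
43..63  x  (20B, 1-aligned)
63..64  y  (1B, 1-aligned)
sizeof = 64, alignof = 8
— Node2 —
0..20  x  (20B, 1-aligned)
20..24  -- padding (4B)
24..32  vx  (8B, 8-aligned)
32..33  team  (1B, 1-aligned)
33..51  z  (18B, 1-aligned)
51..52  y  (1B, 1-aligned)
52..56  -- padding (4B)
56..72  id  (16B, 8-aligned)
sizeof = 72, alignof = 8
64 − 72 = -8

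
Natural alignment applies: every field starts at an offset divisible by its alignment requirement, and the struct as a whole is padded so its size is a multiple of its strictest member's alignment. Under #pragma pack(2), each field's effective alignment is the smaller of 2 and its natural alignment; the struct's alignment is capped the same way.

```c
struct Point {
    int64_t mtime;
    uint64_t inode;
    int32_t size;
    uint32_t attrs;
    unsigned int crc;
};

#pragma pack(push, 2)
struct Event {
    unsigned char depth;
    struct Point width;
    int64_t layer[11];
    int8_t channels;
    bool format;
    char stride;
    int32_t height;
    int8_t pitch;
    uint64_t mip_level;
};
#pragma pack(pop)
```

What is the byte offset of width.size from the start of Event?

18

Point: @0: mtime [8B, align 8] → 8; @8: inode [8B, align 8] → 16; @16: size [4B, align 4] → 20; @20: attrs [4B, align 4] → 24; @24: crc [4B, align 4] → 28; +4 tail pad (align 8); size 32, align 8
@0: depth [1B, align 1] → 1
+1 pad (align 2)
@2: width [32B, align 2] → 34
within Point: size at 16
2 + 16 = 18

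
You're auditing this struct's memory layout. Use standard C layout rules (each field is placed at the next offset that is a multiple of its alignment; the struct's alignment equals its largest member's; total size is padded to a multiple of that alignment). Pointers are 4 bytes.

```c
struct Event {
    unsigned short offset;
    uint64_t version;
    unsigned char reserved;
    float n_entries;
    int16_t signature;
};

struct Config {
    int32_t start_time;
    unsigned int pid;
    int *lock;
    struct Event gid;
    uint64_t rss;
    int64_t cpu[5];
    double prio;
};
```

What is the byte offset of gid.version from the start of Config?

24

Event: 0..2  offset  (2B, 2-aligned); 2..8  -- padding (6B); 8..16  version  (8B, 8-aligned); 16..17  reserved  (1B, 1-aligned); 17..20  -- padding (3B); 20..24  n_entries  (4B, 4-aligned); 24..26  signature  (2B, 2-aligned); 26..32  -- tail padding (6B); sizeof = 32, alignof = 8
0..4  start_time  (4B, 4-aligned)
4..8  pid  (4B, 4-aligned)
8..12  lock  (4B, 4-aligned)
12..16  -- padding (4B)
16..48  gid  (32B, 8-aligned)
within Event: version at 8
16 + 8 = 24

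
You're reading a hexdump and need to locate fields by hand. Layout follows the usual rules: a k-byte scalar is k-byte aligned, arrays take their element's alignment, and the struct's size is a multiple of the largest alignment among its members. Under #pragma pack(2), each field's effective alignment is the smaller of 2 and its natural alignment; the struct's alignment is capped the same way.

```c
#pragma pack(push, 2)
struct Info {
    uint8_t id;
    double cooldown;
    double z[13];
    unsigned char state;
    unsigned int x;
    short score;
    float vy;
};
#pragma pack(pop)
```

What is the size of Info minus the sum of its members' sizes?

2

@0: id [1B, align 1] → 1
+1 pad (align 2)
@2: cooldown [8B, align 2] → 10
@10: z [104B, align 2] → 114
@114: state [1B, align 1] → 115
+1 pad (align 2)
@116: x [4B, align 2] → 120
@120: score [2B, align 2] → 122
@122: vy [4B, align 2] → 126
size 126, align 2
data bytes 124, size 126 → padding 2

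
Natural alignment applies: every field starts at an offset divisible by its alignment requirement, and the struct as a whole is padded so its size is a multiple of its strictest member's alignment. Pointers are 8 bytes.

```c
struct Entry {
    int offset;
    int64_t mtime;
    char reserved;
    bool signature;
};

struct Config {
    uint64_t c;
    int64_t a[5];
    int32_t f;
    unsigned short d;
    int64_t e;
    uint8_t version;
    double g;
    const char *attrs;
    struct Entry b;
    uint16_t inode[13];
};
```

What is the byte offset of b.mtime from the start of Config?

Entry: 0..4  offset  (4B, 4-aligned); 4..8  -- padding (4B); 8..16  mtime  (8B, 8-aligned); 16..17  reserved  (1B, 1-aligned); 17..18  signature  (1B, 1-aligned); 18..24  -- tail padding (6B); sizeof = 24, alignof = 8
0..8  c  (8B, 8-aligned)
8..48  a  (40B, 8-aligned)
48..52  f  (4B, 4-aligned)
52..54  d  (2B, 2-aligned)
54..56  -- padding (2B)
56..64  e  (8B, 8-aligned)
64..65  version  (1B, 1-aligned)
65..72  -- padding (7B)
72..80  g  (8B, 8-aligned)
80..88  attrs  (8B, 8-aligned)
88..112  b  (24B, 8-aligned)
within Entry: mtime at 8
88 + 8 = 96

96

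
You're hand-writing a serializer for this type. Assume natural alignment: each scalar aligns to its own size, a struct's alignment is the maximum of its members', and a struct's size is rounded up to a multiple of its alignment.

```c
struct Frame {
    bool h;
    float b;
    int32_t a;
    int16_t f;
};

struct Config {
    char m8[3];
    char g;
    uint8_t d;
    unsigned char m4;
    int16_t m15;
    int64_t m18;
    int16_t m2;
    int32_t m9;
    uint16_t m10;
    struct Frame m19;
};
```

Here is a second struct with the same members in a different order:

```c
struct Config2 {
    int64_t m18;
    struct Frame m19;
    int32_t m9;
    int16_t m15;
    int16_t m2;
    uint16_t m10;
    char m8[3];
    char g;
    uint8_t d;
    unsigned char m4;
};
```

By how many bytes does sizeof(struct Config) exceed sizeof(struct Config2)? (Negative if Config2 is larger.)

Frame: h at 0 (size 1, align 1) → ends 1; pad 3 to align 4 for b; b at 4 (size 4, align 4) → ends 8; a at 8 (size 4, align 4) → ends 12; f at 12 (size 2, align 2) → ends 14; tail pad 2 to reach multiple of 4; total 16 bytes, alignment 4
m8 at 0 (size 3, align 1) → ends 3
g at 3 (size 1, align 1) → ends 4
d at 4 (size 1, align 1) → ends 5
m4 at 5 (size 1, align 1) → ends 6
m15 at 6 (size 2, align 2) → ends 8
m18 at 8 (size 8, align 8) → ends 16
m2 at 16 (size 2, align 2) → ends 18
pad 2 to align 4 for m9
m9 at 20 (size 4, align 4) → ends 24
m10 at 24 (size 2, align 2) → ends 26
pad 2 to align 4 for m19
m19 at 28 (size 16, align 4) → ends 44
tail pad 4 to reach multiple of 8
total 48 bytes, alignment 8
— Config2 —
m18 at 0 (size 8, align 8) → ends 8
m19 at 8 (size 16, align 4) → ends 24
m9 at 24 (size 4, align 4) → ends 28
m15 at 28 (size 2, align 2) → ends 30
m2 at 30 (size 2, align 2) → ends 32
m10 at 32 (size 2, align 2) → ends 34
m8 at 34 (size 3, align 1) → ends 37
g at 37 (size 1, align 1) → ends 38
d at 38 (size 1, align 1) → ends 39
m4 at 39 (size 1, align 1) → ends 40
total 40 bytes, alignment 8
48 − 40 = 8

8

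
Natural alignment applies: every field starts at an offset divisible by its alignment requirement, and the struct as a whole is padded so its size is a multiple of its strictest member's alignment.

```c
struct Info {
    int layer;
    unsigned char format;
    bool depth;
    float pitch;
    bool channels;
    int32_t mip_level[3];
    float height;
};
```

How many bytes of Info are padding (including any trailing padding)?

layer at 0 (size 4, align 4) → ends 4
format at 4 (size 1, align 1) → ends 5
depth at 5 (size 1, align 1) → ends 6
pad 2 to align 4 for pitch
pitch at 8 (size 4, align 4) → ends 12
channels at 12 (size 1, align 1) → ends 13
pad 3 to align 4 for mip_level
mip_level at 16 (size 12, align 4) → ends 28
height at 28 (size 4, align 4) → ends 32
total 32 bytes, alignment 4
data bytes 27, size 32 → padding 5

5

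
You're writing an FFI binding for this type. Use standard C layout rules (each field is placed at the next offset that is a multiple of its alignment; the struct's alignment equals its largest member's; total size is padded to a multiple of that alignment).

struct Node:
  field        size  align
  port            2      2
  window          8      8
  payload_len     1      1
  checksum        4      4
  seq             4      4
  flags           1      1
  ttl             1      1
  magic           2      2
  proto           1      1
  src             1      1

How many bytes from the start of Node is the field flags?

0..2  port  (2B, 2-aligned)
2..8  -- padding (6B)
8..16  window  (8B, 8-aligned)
16..17  payload_len  (1B, 1-aligned)
17..20  -- padding (3B)
20..24  checksum  (4B, 4-aligned)
24..28  seq  (4B, 4-aligned)
28..29  flags  (1B, 1-aligned)

28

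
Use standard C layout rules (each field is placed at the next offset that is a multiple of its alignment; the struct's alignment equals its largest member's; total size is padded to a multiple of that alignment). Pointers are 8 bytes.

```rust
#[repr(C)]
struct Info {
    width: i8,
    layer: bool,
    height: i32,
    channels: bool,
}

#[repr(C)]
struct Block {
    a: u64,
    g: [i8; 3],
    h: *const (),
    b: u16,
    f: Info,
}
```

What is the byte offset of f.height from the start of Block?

32

Info: 0..1  width  (1B, 1-aligned); 1..2  layer  (1B, 1-aligned); 2..4  -- padding (2B); 4..8  height  (4B, 4-aligned); 8..9  channels  (1B, 1-aligned); 9..12  -- tail padding (3B); sizeof = 12, alignof = 4
0..8  a  (8B, 8-aligned)
8..11  g  (3B, 1-aligned)
11..16  -- padding (5B)
16..24  h  (8B, 8-aligned)
24..26  b  (2B, 2-aligned)
26..28  -- padding (2B)
28..40  f  (12B, 4-aligned)
within Info: height at 4
28 + 4 = 32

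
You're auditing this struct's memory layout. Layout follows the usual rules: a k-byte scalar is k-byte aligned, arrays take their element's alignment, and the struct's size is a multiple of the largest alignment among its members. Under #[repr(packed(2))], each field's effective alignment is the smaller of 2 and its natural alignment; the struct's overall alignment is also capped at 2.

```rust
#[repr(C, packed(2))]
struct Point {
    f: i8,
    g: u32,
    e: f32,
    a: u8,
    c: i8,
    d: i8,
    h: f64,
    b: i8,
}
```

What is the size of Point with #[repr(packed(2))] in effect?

@0: f [1B, align 1] → 1
+1 pad (align 2)
@2: g [4B, align 2] → 6
@6: e [4B, align 2] → 10
@10: a [1B, align 1] → 11
@11: c [1B, align 1] → 12
@12: d [1B, align 1] → 13
+1 pad (align 2)
@14: h [8B, align 2] → 22
@22: b [1B, align 1] → 23
+1 tail pad (align 2)
size 24, align 2

24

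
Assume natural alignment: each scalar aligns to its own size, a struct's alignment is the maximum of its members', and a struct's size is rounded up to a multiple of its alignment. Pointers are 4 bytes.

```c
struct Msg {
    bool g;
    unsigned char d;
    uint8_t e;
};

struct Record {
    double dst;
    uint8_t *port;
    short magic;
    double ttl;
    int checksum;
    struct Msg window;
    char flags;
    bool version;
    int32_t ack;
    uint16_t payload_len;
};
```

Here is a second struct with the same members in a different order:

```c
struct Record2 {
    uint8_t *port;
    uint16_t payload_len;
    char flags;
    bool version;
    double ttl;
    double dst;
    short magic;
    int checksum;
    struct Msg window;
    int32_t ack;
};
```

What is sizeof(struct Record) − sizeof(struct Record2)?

8

Msg: g at 0 (size 1, align 1) → ends 1; d at 1 (size 1, align 1) → ends 2; e at 2 (size 1, align 1) → ends 3; total 3 bytes, alignment 1
dst at 0 (size 8, align 8) → ends 8
port at 8 (size 4, align 4) → ends 12
magic at 12 (size 2, align 2) → ends 14
pad 2 to align 8 for ttl
ttl at 16 (size 8, align 8) → ends 24
checksum at 24 (size 4, align 4) → ends 28
window at 28 (size 3, align 1) → ends 31
flags at 31 (size 1, align 1) → ends 32
version at 32 (size 1, align 1) → ends 33
pad 3 to align 4 for ack
ack at 36 (size 4, align 4) → ends 40
payload_len at 40 (size 2, align 2) → ends 42
tail pad 6 to reach multiple of 8
total 48 bytes, alignment 8
— Record2 —
port at 0 (size 4, align 4) → ends 4
payload_len at 4 (size 2, align 2) → ends 6
flags at 6 (size 1, align 1) → ends 7
version at 7 (size 1, align 1) → ends 8
ttl at 8 (size 8, align 8) → ends 16
dst at 16 (size 8, align 8) → ends 24
magic at 24 (size 2, align 2) → ends 26
pad 2 to align 4 for checksum
checksum at 28 (size 4, align 4) → ends 32
window at 32 (size 3, align 1) → ends 35
pad 1 to align 4 for ack
ack at 36 (size 4, align 4) → ends 40
total 40 bytes, alignment 8
48 − 40 = 8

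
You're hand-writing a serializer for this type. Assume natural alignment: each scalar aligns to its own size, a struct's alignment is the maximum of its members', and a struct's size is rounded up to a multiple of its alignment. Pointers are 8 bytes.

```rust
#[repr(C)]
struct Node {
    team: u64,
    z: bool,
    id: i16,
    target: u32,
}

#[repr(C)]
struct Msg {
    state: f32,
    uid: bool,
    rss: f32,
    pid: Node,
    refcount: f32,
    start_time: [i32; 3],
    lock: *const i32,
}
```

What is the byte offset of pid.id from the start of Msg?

Node: team at 0 (size 8, align 8) → ends 8; z at 8 (size 1, align 1) → ends 9; pad 1 to align 2 for id; id at 10 (size 2, align 2) → ends 12; target at 12 (size 4, align 4) → ends 16; total 16 bytes, alignment 8
state at 0 (size 4, align 4) → ends 4
uid at 4 (size 1, align 1) → ends 5
pad 3 to align 4 for rss
rss at 8 (size 4, align 4) → ends 12
pad 4 to align 8 for pid
pid at 16 (size 16, align 8) → ends 32
within Node: id at 10
16 + 10 = 26

26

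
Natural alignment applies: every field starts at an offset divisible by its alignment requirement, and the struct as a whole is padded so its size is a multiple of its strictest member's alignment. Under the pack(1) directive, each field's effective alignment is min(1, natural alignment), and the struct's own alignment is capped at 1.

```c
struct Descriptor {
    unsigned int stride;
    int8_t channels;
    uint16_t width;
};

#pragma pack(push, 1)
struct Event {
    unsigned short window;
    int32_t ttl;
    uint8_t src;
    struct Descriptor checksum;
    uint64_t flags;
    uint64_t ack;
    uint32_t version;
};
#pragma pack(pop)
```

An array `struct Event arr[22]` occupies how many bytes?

Descriptor: 0..4  stride  (4B, 4-aligned); 4..5  channels  (1B, 1-aligned); 5..6  -- padding (1B); 6..8  width  (2B, 2-aligned); sizeof = 8, alignof = 4
0..2  window  (2B, 1-aligned)
2..6  ttl  (4B, 1-aligned)
6..7  src  (1B, 1-aligned)
7..15  checksum  (8B, 1-aligned)
15..23  flags  (8B, 1-aligned)
23..31  ack  (8B, 1-aligned)
31..35  version  (4B, 1-aligned)
sizeof = 35, alignof = 1
array of 22: 22 × 35 = 770

770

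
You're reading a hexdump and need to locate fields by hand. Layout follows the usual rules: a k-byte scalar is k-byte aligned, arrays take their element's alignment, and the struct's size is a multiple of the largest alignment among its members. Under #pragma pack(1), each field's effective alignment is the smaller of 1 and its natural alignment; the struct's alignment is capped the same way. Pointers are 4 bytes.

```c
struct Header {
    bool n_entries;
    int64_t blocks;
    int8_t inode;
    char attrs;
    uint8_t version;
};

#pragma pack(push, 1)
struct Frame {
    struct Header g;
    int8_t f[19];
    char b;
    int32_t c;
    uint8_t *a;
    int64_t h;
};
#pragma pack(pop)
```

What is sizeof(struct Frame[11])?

660

Header: 0..1  n_entries  (1B, 1-aligned); 1..8  -- padding (7B); 8..16  blocks  (8B, 8-aligned); 16..17  inode  (1B, 1-aligned); 17..18  attrs  (1B, 1-aligned); 18..19  version  (1B, 1-aligned); 19..24  -- tail padding (5B); sizeof = 24, alignof = 8
0..24  g  (24B, 1-aligned)
24..43  f  (19B, 1-aligned)
43..44  b  (1B, 1-aligned)
44..48  c  (4B, 1-aligned)
48..52  a  (4B, 1-aligned)
52..60  h  (8B, 1-aligned)
sizeof = 60, alignof = 1
array of 11: 11 × 60 = 660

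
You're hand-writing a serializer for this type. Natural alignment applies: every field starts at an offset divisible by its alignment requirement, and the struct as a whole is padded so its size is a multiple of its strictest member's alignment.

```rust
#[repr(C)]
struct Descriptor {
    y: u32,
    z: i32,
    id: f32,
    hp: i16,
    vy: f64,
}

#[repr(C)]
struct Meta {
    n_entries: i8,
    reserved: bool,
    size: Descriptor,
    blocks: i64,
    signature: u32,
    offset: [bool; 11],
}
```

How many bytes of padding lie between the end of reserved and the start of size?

6

Descriptor: y at 0 (size 4, align 4) → ends 4; z at 4 (size 4, align 4) → ends 8; id at 8 (size 4, align 4) → ends 12; hp at 12 (size 2, align 2) → ends 14; pad 2 to align 8 for vy; vy at 16 (size 8, align 8) → ends 24; total 24 bytes, alignment 8
n_entries at 0 (size 1, align 1) → ends 1
reserved at 1 (size 1, align 1) → ends 2
pad 6 to align 8 for size
size at 8 (size 24, align 8) → ends 32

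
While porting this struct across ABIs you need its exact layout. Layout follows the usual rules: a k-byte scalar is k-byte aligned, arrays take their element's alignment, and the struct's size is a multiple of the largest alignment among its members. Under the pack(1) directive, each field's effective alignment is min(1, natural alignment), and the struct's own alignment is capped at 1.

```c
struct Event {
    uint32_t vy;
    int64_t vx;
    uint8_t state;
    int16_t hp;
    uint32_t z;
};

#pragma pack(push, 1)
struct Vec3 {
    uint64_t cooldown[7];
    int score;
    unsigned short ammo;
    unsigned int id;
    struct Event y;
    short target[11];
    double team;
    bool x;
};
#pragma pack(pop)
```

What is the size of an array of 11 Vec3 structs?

Event: @0: vy [4B, align 4] → 4; +4 pad (align 8); @8: vx [8B, align 8] → 16; @16: state [1B, align 1] → 17; +1 pad (align 2); @18: hp [2B, align 2] → 20; @20: z [4B, align 4] → 24; size 24, align 8
@0: cooldown [56B, align 1] → 56
@56: score [4B, align 1] → 60
@60: ammo [2B, align 1] → 62
@62: id [4B, align 1] → 66
@66: y [24B, align 1] → 90
@90: target [22B, align 1] → 112
@112: team [8B, align 1] → 120
@120: x [1B, align 1] → 121
size 121, align 1
array of 11: 11 × 121 = 1331

1331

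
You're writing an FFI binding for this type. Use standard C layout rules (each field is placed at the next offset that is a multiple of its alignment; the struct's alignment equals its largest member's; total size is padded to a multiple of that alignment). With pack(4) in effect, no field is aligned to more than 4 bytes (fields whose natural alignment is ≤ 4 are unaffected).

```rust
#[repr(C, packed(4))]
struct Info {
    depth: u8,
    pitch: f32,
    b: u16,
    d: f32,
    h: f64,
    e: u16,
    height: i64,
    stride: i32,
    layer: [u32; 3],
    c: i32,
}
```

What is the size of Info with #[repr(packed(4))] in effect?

56

depth at 0 (size 1, align 1) → ends 1
pad 3 to align 4 for pitch
pitch at 4 (size 4, align 4) → ends 8
b at 8 (size 2, align 2) → ends 10
pad 2 to align 4 for d
d at 12 (size 4, align 4) → ends 16
h at 16 (size 8, align 4) → ends 24
e at 24 (size 2, align 2) → ends 26
pad 2 to align 4 for height
height at 28 (size 8, align 4) → ends 36
stride at 36 (size 4, align 4) → ends 40
layer at 40 (size 12, align 4) → ends 52
c at 52 (size 4, align 4) → ends 56
total 56 bytes, alignment 4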